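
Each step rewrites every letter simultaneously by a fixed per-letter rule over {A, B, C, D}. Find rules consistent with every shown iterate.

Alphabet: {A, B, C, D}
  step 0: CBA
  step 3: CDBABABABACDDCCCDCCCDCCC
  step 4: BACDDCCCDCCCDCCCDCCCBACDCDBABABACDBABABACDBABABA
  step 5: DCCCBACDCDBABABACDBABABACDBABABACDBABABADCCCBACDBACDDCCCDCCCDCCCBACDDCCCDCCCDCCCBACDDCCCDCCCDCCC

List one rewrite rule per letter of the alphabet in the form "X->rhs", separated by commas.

  step 4 ⇒ step 5: BACDDCCCDCCCDCCCDCCCBACDCDBABABACDBABABACDBABABA ⇒ D·CCC·BA·CD·CD·BA·BA·BA·CD·BA·BA·BA·CD·BA·BA·BA·CD·BA·BA·BA·D·CCC·BA·CD·BA·CD·D·CCC·D·CCC·D·CCC·BA·CD·D·CCC·D·CCC·D·CCC·BA·CD·D·CCC·D·CCC·D·CCC
    A ↦ CCC
    B ↦ D
    C ↦ BA
    D ↦ CD

A->CCC, B->D, C->BA, D->CD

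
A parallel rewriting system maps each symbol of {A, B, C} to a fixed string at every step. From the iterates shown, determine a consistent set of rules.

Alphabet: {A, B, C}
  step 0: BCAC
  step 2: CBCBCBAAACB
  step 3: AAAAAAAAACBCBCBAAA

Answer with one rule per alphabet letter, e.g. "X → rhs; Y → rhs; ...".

A->CB, B->AA, C->A

  step 2 ⇒ step 3: CBCBCBAAACB ⇒ A·AA·A·AA·A·AA·CB·CB·CB·A·AA
    A ↦ CB
    B ↦ AA
    C ↦ A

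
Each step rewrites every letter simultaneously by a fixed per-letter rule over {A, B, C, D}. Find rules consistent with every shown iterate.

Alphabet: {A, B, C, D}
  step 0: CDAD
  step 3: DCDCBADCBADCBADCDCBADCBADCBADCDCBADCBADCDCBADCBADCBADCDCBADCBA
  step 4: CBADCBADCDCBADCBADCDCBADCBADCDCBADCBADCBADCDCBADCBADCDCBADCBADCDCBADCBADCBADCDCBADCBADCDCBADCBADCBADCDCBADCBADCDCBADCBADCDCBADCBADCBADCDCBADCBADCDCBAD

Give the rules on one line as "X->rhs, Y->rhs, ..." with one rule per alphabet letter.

  step 3 ⇒ step 4: DCDCBADCBADCBADCDCBADCBADCBADCDCBADCBADCDCBADCBADCBADCDCBADCBA ⇒ CBA·D·CBA·D·CDC·BAD·CBA·D·CDC·BAD·CBA·D·CDC·BAD·CBA·D·CBA·D·CDC·BAD·CBA·D·CDC·BAD·CBA·D·CDC·BAD·CBA·D·CBA·D·CDC·BAD·CBA·D·CDC·BAD·CBA·D·CBA·D·CDC·BAD·CBA·D·CDC·BAD·CBA·D·CDC·BAD·CBA·D·CBA·D·CDC·BAD·CBA·D·CDC·BAD
    A ↦ BAD
    B ↦ CDC
    C ↦ D
    D ↦ CBA

A->BAD, B->CDC, C->D, D->CBA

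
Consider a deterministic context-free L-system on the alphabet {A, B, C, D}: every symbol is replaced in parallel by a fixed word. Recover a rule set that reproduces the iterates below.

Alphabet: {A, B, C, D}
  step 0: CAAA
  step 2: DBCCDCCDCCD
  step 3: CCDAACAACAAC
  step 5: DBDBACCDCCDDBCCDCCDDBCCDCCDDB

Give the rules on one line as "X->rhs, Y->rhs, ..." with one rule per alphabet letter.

A->DB, B->CD, C->A, D->C

  step 2 ⇒ step 3: DBCCDCCDCCD ⇒ C·CD·A·A·C·A·A·C·A·A·C
    B ↦ CD
    C ↦ A
    D ↦ C
    A ↦ DB  (constrained at step 0)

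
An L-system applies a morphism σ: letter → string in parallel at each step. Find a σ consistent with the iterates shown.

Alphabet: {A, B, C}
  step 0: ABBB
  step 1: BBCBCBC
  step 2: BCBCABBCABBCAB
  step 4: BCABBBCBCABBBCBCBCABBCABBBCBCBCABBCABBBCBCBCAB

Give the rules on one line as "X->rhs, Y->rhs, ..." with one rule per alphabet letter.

A->B, B->BC, C->AB

  step 1 ⇒ step 2: BBCBCBC ⇒ BC·BC·AB·BC·AB·BC·AB
    B ↦ BC
    C ↦ AB
  step 0 ⇒ step 1: ABBB ⇒ B·BC·BC·BC
    A ↦ B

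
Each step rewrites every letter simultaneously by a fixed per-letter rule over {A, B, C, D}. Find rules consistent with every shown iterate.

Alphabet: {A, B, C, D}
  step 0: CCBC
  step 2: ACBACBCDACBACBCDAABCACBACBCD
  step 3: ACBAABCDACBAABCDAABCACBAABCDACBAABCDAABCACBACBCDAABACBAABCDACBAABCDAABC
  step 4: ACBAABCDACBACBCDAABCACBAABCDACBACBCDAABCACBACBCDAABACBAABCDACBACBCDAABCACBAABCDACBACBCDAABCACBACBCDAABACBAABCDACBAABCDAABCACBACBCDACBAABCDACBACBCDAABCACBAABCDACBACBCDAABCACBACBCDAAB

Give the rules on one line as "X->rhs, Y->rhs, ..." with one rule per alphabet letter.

  step 3 ⇒ step 4: ACBAABCDACBAABCDAABCACBAABCDACBAABCDAABCACBACBCDAABACBAABCDACBAABCDAABC ⇒ ACB·AAB·CD·ACB·ACB·CD·AAB·C·ACB·AAB·CD·ACB·ACB·CD·AAB·C·ACB·ACB·CD·AAB·ACB·AAB·CD·ACB·ACB·CD·AAB·C·ACB·AAB·CD·ACB·ACB·CD·AAB·C·ACB·ACB·CD·AAB·ACB·AAB·CD·ACB·AAB·CD·AAB·C·ACB·ACB·CD·ACB·AAB·CD·ACB·ACB·CD·AAB·C·ACB·AAB·CD·ACB·ACB·CD·AAB·C·ACB·ACB·CD·AAB
    A ↦ ACB
    B ↦ CD
    C ↦ AAB
    D ↦ C

A->ACB, B->CD, C->AAB, D->C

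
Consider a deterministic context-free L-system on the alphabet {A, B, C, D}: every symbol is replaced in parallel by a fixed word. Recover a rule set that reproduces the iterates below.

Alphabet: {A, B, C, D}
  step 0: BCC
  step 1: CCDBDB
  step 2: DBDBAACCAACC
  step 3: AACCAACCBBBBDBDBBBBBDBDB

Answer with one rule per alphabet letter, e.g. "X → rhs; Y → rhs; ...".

  step 2 ⇒ step 3: DBDBAACCAACC ⇒ AA·CC·AA·CC·BB·BB·DB·DB·BB·BB·DB·DB
    A ↦ BB
    B ↦ CC
    C ↦ DB
    D ↦ AA

A->BB, B->CC, C->DB, D->AA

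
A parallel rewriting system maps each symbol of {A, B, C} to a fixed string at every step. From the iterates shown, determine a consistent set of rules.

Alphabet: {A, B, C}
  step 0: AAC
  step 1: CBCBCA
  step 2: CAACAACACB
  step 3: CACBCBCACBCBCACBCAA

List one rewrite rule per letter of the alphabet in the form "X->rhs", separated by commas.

A->CB, B->A, C->CA

  step 2 ⇒ step 3: CAACAACACB ⇒ CA·CB·CB·CA·CB·CB·CA·CB·CA·A
    A ↦ CB
    B ↦ A
    C ↦ CA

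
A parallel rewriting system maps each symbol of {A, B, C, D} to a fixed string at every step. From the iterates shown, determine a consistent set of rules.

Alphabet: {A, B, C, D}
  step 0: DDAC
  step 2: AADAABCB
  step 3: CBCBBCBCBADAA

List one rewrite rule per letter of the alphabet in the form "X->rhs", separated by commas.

A->CB, B->A, C->DA, D->B

  step 2 ⇒ step 3: AADAABCB ⇒ CB·CB·B·CB·CB·A·DA·A
    A ↦ CB
    B ↦ A
    C ↦ DA
    D ↦ B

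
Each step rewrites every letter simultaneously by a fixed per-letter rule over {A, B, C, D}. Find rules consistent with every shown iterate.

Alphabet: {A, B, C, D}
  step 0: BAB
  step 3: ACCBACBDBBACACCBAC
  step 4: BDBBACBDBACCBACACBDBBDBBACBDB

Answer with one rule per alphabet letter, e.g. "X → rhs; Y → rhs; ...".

  step 3 ⇒ step 4: ACCBACBDBBACACCBAC ⇒ BD·B·B·AC·BD·B·AC·CB·AC·AC·BD·B·BD·B·B·AC·BD·B
    A ↦ BD
    B ↦ AC
    C ↦ B
    D ↦ CB

A->BD, B->AC, C->B, D->CB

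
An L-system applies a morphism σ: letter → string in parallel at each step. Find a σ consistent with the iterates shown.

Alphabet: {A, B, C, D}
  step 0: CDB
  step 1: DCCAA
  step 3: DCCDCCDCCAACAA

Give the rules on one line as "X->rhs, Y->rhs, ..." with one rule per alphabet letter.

A->DB, B->AA, C->DC, D->C

  step 0 ⇒ step 1: CDB ⇒ DC·C·AA
    B ↦ AA
    C ↦ DC
    D ↦ C
    A ↦ DB  (constrained at step 1)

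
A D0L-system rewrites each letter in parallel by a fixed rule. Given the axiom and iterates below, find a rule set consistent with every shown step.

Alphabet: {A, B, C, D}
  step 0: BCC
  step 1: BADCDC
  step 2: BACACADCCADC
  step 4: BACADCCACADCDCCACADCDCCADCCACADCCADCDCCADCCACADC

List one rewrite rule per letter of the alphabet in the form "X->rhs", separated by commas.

  step 1 ⇒ step 2: BADCDC ⇒ BA·CA·CA·DC·CA·DC
    A ↦ CA
    B ↦ BA
    C ↦ DC
    D ↦ CA

A->CA, B->BA, C->DC, D->CA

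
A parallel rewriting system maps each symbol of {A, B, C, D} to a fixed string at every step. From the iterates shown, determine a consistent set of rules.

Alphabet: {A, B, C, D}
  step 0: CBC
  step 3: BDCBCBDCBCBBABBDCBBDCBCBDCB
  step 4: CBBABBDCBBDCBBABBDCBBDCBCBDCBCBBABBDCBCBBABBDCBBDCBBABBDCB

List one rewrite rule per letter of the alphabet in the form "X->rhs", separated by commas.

A->D, B->CB, C->BD, D->BAB

  step 3 ⇒ step 4: BDCBCBDCBCBBABBDCBBDCBCBDCB ⇒ CB·BAB·BD·CB·BD·CB·BAB·BD·CB·BD·CB·CB·D·CB·CB·BAB·BD·CB·CB·BAB·BD·CB·BD·CB·BAB·BD·CB
    A ↦ D
    B ↦ CB
    C ↦ BD
    D ↦ BAB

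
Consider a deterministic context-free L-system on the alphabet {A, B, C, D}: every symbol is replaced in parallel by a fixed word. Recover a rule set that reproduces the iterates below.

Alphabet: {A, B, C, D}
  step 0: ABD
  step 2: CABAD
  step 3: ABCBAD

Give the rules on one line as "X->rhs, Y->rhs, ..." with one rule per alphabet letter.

  step 2 ⇒ step 3: CABAD ⇒ A·B·C·B·AD
    A ↦ B
    B ↦ C
    C ↦ A
    D ↦ AD

A->B, B->C, C->A, D->AD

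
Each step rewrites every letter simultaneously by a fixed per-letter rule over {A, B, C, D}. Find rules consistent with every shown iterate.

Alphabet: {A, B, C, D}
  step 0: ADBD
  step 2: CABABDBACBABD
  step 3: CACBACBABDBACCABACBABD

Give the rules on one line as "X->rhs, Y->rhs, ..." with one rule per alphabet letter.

  step 2 ⇒ step 3: CABABDBACBABD ⇒ CA·C·BA·C·BA·BD·BA·C·CA·BA·C·BA·BD
    A ↦ C
    B ↦ BA
    C ↦ CA
    D ↦ BD

A->C, B->BA, C->CA, D->BD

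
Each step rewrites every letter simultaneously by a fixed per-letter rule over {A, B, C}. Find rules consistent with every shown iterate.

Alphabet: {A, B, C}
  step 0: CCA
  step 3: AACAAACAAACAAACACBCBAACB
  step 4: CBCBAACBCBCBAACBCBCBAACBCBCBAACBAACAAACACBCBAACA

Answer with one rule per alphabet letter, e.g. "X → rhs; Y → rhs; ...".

  step 3 ⇒ step 4: AACAAACAAACAAACACBCBAACB ⇒ CB·CB·AA·CB·CB·CB·AA·CB·CB·CB·AA·CB·CB·CB·AA·CB·AA·CA·AA·CA·CB·CB·AA·CA
    A ↦ CB
    B ↦ CA
    C ↦ AA

A->CB, B->CA, C->AA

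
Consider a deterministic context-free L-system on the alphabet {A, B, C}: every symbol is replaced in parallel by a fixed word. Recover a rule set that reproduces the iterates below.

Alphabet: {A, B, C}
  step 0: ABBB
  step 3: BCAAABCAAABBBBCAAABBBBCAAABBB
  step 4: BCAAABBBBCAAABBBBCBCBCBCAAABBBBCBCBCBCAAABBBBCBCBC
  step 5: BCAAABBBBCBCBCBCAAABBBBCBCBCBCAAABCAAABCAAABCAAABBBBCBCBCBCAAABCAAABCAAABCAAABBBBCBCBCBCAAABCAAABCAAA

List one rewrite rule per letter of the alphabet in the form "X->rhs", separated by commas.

  step 4 ⇒ step 5: BCAAABBBBCAAABBBBCBCBCBCAAABBBBCBCBCBCAAABBBBCBCBC ⇒ BC·AAA·B·B·B·BC·BC·BC·BC·AAA·B·B·B·BC·BC·BC·BC·AAA·BC·AAA·BC·AAA·BC·AAA·B·B·B·BC·BC·BC·BC·AAA·BC·AAA·BC·AAA·BC·AAA·B·B·B·BC·BC·BC·BC·AAA·BC·AAA·BC·AAA
    A ↦ B
    B ↦ BC
    C ↦ AAA

A->B, B->BC, C->AAA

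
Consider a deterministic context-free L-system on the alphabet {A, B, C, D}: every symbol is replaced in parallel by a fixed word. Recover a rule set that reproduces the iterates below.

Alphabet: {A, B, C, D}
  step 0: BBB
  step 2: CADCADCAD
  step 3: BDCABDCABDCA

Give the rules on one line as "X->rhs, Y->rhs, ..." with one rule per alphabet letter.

  step 2 ⇒ step 3: CADCADCAD ⇒ B·D·CA·B·D·CA·B·D·CA
    A ↦ D
    C ↦ B
    D ↦ CA
    B ↦ DA  (constrained at step 0)

A->D, B->DA, C->B, D->CA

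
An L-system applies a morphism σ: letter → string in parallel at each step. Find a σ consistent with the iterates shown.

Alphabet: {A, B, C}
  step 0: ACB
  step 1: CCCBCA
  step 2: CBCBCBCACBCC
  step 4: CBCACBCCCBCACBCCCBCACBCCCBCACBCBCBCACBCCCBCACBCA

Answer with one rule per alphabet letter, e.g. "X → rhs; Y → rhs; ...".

  step 1 ⇒ step 2: CCCBCA ⇒ CB·CB·CB·CA·CB·CC
    A ↦ CC
    B ↦ CA
    C ↦ CB

A->CC, B->CA, C->CB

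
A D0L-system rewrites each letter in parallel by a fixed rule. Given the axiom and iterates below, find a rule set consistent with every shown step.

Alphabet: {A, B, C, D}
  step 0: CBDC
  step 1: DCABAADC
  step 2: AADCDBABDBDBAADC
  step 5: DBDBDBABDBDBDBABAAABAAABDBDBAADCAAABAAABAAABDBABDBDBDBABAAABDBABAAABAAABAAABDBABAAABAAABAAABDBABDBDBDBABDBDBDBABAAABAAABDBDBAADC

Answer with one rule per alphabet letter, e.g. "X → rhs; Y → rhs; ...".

  step 1 ⇒ step 2: DCABAADC ⇒ AA·DC·DB·AB·DB·DB·AA·DC
    A ↦ DB
    B ↦ AB
    C ↦ DC
    D ↦ AA

A->DB, B->AB, C->DC, D->AA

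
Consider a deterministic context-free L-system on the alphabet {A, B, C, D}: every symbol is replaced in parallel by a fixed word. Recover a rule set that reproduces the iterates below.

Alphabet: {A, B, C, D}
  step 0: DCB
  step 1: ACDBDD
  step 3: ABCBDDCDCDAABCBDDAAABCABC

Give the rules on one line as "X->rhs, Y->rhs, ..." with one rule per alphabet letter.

A->ABC, B->BDD, C->CD, D->A

  step 0 ⇒ step 1: DCB ⇒ A·CD·BDD
    B ↦ BDD
    C ↦ CD
    D ↦ A
    A ↦ ABC  (constrained at step 1)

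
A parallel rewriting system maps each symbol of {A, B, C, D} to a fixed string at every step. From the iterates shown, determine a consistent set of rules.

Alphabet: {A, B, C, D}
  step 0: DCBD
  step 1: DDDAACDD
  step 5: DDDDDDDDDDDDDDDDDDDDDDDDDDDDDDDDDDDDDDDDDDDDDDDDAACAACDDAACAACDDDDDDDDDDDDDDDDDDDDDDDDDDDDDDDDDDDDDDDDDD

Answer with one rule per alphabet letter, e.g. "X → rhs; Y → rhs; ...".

  step 0 ⇒ step 1: DCBD ⇒ DD·D·AAC·DD
    B ↦ AAC
    C ↦ D
    D ↦ DD
    A ↦ B  (constrained at step 1)

A->B, B->AAC, C->D, D->DD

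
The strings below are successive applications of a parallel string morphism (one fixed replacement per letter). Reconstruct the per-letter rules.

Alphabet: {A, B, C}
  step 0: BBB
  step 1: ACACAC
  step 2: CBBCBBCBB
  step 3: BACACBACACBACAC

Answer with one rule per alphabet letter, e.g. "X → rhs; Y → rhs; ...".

A->CB, B->AC, C->B

  step 2 ⇒ step 3: CBBCBBCBB ⇒ B·AC·AC·B·AC·AC·B·AC·AC
    B ↦ AC
    C ↦ B
  step 1 ⇒ step 2: ACACAC ⇒ CB·B·CB·B·CB·B
    A ↦ CB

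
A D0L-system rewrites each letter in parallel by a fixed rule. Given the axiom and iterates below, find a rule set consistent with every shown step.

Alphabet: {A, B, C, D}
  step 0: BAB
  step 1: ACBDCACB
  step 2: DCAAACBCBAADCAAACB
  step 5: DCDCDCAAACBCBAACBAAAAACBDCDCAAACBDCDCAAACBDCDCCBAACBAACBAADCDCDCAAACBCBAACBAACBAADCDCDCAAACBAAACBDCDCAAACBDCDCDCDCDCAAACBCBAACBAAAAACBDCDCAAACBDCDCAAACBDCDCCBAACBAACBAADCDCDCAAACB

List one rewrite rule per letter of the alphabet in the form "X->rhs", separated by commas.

  step 1 ⇒ step 2: ACBDCACB ⇒ DC·AA·ACB·CB·AA·DC·AA·ACB
    A ↦ DC
    B ↦ ACB
    C ↦ AA
    D ↦ CB

A->DC, B->ACB, C->AA, D->CB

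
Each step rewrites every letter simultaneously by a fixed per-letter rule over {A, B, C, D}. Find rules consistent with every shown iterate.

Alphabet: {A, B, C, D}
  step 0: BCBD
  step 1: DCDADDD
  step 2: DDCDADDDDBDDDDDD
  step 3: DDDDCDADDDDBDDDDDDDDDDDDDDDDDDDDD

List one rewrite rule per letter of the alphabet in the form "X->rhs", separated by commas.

  step 2 ⇒ step 3: DDCDADDDDBDDDDDD ⇒ DD·DD·CDA·DD·DDB·DD·DD·DD·DD·D·DD·DD·DD·DD·DD·DD
    A ↦ DDB
    B ↦ D
    C ↦ CDA
    D ↦ DD

A->DDB, B->D, C->CDA, D->DD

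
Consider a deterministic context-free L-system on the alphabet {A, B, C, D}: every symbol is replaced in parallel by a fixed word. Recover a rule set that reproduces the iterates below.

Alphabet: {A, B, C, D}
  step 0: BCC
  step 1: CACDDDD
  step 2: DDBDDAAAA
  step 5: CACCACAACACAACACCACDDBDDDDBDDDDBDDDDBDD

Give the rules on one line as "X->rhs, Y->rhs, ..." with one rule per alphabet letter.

A->B, B->CAC, C->DD, D->A

  step 1 ⇒ step 2: CACDDDD ⇒ DD·B·DD·A·A·A·A
    A ↦ B
    C ↦ DD
    D ↦ A
  step 0 ⇒ step 1: BCC ⇒ CAC·DD·DD
    B ↦ CAC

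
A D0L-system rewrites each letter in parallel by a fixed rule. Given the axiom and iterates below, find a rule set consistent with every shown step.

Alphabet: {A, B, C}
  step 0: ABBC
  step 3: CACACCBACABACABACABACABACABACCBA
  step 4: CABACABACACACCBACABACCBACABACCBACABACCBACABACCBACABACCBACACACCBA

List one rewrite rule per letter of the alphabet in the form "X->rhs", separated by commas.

  step 3 ⇒ step 4: CACACCBACABACABACABACABACABACCBA ⇒ CA·BA·CA·BA·CA·CA·CC·BA·CA·BA·CC·BA·CA·BA·CC·BA·CA·BA·CC·BA·CA·BA·CC·BA·CA·BA·CC·BA·CA·CA·CC·BA
    A ↦ BA
    B ↦ CC
    C ↦ CA

A->BA, B->CC, C->CA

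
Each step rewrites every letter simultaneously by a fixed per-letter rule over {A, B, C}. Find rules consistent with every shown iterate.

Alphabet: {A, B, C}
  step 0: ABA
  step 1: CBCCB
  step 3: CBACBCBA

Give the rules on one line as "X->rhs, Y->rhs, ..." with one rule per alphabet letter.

A->CB, B->C, C->A

  step 0 ⇒ step 1: ABA ⇒ CB·C·CB
    A ↦ CB
    B ↦ C
    C ↦ A  (constrained at step 1)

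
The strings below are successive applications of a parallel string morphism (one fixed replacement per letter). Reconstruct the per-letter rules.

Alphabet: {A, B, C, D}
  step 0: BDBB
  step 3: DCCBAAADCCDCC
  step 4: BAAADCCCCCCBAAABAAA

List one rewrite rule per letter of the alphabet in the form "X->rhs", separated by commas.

A->CC, B->D, C->A, D->BA

  step 3 ⇒ step 4: DCCBAAADCCDCC ⇒ BA·A·A·D·CC·CC·CC·BA·A·A·BA·A·A
    A ↦ CC
    B ↦ D
    C ↦ A
    D ↦ BA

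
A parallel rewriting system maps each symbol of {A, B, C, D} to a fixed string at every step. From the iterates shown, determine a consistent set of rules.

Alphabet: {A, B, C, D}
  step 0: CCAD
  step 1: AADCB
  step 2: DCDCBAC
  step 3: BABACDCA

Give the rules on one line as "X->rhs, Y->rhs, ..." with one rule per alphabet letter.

  step 2 ⇒ step 3: DCDCBAC ⇒ B·A·B·A·C·DC·A
    A ↦ DC
    B ↦ C
    C ↦ A
    D ↦ B

A->DC, B->C, C->A, D->B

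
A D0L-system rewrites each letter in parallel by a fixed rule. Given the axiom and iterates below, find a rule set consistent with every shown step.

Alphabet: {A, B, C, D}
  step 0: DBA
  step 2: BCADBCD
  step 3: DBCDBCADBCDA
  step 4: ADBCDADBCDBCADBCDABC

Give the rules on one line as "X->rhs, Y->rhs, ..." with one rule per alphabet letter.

  step 3 ⇒ step 4: DBCDBCADBCDA ⇒ A·D·BCD·A·D·BCD·BC·A·D·BCD·A·BC
    A ↦ BC
    B ↦ D
    C ↦ BCD
    D ↦ A

A->BC, B->D, C->BCD, D->A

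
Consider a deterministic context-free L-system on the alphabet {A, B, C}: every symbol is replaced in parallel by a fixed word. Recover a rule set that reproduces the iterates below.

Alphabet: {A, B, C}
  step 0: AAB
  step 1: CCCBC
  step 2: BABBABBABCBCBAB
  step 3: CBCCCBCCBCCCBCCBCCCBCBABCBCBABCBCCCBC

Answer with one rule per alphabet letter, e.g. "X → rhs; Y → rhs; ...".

A->C, B->CBC, C->BAB

  step 2 ⇒ step 3: BABBABBABCBCBAB ⇒ CBC·C·CBC·CBC·C·CBC·CBC·C·CBC·BAB·CBC·BAB·CBC·C·CBC
    A ↦ C
    B ↦ CBC
    C ↦ BAB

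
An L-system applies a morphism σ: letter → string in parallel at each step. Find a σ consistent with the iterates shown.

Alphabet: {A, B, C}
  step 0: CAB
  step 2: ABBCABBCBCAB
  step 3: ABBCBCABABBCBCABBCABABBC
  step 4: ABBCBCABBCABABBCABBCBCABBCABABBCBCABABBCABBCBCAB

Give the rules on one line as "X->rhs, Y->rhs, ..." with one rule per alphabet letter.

  step 3 ⇒ step 4: ABBCBCABABBCBCABBCABABBC ⇒ AB·BC·BC·AB·BC·AB·AB·BC·AB·BC·BC·AB·BC·AB·AB·BC·BC·AB·AB·BC·AB·BC·BC·AB
    A ↦ AB
    B ↦ BC
    C ↦ AB

A->AB, B->BC, C->AB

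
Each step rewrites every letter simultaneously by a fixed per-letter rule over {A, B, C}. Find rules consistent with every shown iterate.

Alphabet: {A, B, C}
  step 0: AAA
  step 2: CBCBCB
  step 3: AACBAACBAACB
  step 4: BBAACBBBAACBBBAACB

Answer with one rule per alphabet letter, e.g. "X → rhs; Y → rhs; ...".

  step 3 ⇒ step 4: AACBAACBAACB ⇒ B·B·AA·CB·B·B·AA·CB·B·B·AA·CB
    A ↦ B
    B ↦ CB
    C ↦ AA

A->B, B->CB, C->AA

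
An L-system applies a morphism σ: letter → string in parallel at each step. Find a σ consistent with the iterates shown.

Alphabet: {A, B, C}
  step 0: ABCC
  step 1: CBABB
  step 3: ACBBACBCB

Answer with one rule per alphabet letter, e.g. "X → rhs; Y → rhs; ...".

A->CB, B->A, C->B

  step 0 ⇒ step 1: ABCC ⇒ CB·A·B·B
    A ↦ CB
    B ↦ A
    C ↦ B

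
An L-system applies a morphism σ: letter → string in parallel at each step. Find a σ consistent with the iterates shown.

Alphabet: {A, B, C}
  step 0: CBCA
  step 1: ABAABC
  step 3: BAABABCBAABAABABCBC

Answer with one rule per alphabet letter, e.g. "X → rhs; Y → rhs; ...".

A->BC, B->BA, C->A

  step 0 ⇒ step 1: CBCA ⇒ A·BA·A·BC
    A ↦ BC
    B ↦ BA
    C ↦ A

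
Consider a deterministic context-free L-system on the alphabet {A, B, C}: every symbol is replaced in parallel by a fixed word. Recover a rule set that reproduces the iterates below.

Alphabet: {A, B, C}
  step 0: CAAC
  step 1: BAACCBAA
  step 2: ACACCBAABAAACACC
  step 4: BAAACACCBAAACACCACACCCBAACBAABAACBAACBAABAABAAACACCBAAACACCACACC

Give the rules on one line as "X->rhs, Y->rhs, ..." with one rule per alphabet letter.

  step 1 ⇒ step 2: BAACCBAA ⇒ ACA·C·C·BAA·BAA·ACA·C·C
    A ↦ C
    B ↦ ACA
    C ↦ BAA

A->C, B->ACA, C->BAA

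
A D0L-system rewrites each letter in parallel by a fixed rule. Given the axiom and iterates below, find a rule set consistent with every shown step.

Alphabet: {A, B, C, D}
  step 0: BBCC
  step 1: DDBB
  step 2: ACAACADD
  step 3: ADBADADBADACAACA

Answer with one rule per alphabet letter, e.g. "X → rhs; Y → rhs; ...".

  step 2 ⇒ step 3: ACAACADD ⇒ AD·B·AD·AD·B·AD·ACA·ACA
    A ↦ AD
    C ↦ B
    D ↦ ACA
  step 0 ⇒ step 1: BBCC ⇒ D·D·B·B
    B ↦ D

A->AD, B->D, C->B, D->ACA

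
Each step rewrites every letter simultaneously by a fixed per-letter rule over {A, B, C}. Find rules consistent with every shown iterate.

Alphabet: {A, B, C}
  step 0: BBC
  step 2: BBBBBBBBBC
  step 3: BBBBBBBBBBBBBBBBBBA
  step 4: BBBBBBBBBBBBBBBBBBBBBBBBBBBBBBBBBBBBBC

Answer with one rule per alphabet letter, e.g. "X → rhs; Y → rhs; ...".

A->BC, B->BB, C->A

  step 3 ⇒ step 4: BBBBBBBBBBBBBBBBBBA ⇒ BB·BB·BB·BB·BB·BB·BB·BB·BB·BB·BB·BB·BB·BB·BB·BB·BB·BB·BC
    A ↦ BC
    B ↦ BB
  step 2 ⇒ step 3: BBBBBBBBBC ⇒ BB·BB·BB·BB·BB·BB·BB·BB·BB·A
    C ↦ A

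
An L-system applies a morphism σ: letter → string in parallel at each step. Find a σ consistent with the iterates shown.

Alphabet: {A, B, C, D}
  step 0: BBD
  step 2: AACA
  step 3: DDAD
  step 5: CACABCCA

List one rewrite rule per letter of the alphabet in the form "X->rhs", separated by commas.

A->D, B->C, C->A, D->BC

  step 2 ⇒ step 3: AACA ⇒ D·D·A·D
    A ↦ D
    C ↦ A
    B ↦ C  (constrained at step 0)
    D ↦ BC  (constrained at step 0)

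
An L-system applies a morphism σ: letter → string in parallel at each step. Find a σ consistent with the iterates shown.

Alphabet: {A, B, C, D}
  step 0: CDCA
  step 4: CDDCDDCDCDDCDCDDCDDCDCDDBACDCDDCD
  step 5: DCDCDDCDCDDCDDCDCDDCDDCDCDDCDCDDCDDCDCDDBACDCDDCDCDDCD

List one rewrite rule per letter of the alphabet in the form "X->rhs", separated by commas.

  step 4 ⇒ step 5: CDDCDDCDCDDCDCDDCDDCDCDDBACDCDDCD ⇒ D·CD·CD·D·CD·CD·D·CD·D·CD·CD·D·CD·D·CD·CD·D·CD·CD·D·CD·D·CD·CD·D·BAC·D·CD·D·CD·CD·D·CD
    A ↦ BAC
    B ↦ D
    C ↦ D
    D ↦ CD

A->BAC, B->D, C->D, D->CD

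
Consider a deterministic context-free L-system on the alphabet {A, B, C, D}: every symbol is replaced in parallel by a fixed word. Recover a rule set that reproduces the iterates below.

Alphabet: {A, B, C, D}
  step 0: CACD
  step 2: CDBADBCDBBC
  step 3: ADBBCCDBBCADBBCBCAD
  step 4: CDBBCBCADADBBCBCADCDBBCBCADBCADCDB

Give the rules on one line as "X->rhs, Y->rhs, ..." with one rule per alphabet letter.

A->CD, B->BC, C->AD, D->B

  step 3 ⇒ step 4: ADBBCCDBBCADBBCBCAD ⇒ CD·B·BC·BC·AD·AD·B·BC·BC·AD·CD·B·BC·BC·AD·BC·AD·CD·B
    A ↦ CD
    B ↦ BC
    C ↦ AD
    D ↦ B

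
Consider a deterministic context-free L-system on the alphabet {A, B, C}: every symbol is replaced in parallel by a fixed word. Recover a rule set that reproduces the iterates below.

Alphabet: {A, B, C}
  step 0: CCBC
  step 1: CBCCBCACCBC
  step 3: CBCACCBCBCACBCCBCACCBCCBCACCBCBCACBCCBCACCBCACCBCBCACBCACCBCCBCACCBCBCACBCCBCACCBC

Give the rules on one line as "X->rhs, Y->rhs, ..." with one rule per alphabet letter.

A->BCA, B->AC, C->CBC

  step 0 ⇒ step 1: CCBC ⇒ CBC·CBC·AC·CBC
    B ↦ AC
    C ↦ CBC
    A ↦ BCA  (constrained at step 1)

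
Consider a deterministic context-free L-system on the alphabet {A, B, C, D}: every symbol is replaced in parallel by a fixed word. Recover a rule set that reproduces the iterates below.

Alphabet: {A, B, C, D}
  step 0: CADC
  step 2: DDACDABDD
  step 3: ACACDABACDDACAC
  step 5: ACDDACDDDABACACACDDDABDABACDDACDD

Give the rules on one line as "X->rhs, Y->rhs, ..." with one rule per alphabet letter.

A->D, B->D, C->AB, D->AC

  step 2 ⇒ step 3: DDACDABDD ⇒ AC·AC·D·AB·AC·D·D·AC·AC
    A ↦ D
    B ↦ D
    C ↦ AB
    D ↦ AC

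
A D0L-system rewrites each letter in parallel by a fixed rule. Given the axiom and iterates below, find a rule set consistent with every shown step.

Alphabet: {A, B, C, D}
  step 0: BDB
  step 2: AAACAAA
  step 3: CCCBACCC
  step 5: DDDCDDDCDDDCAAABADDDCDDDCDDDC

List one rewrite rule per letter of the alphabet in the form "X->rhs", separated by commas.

A->C, B->DDD, C->BA, D->A

  step 2 ⇒ step 3: AAACAAA ⇒ C·C·C·BA·C·C·C
    A ↦ C
    C ↦ BA
    B ↦ DDD  (constrained at step 0)
    D ↦ A  (constrained at step 0)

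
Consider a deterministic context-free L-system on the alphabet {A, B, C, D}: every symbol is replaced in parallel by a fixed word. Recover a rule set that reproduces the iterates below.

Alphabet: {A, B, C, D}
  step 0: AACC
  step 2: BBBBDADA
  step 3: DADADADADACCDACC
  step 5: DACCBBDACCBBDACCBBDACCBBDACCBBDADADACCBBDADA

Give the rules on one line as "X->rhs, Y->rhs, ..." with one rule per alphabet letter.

  step 2 ⇒ step 3: BBBBDADA ⇒ DA·DA·DA·DA·DA·CC·DA·CC
    A ↦ CC
    B ↦ DA
    D ↦ DA
    C ↦ B  (constrained at step 0)

A->CC, B->DA, C->B, D->DA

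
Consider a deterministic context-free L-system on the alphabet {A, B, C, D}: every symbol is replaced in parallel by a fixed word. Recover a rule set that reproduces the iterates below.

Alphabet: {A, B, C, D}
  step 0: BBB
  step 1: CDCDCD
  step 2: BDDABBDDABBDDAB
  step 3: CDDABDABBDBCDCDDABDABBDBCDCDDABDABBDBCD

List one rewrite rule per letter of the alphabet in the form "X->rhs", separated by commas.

  step 2 ⇒ step 3: BDDABBDDABBDDAB ⇒ CD·DAB·DAB·BDB·CD·CD·DAB·DAB·BDB·CD·CD·DAB·DAB·BDB·CD
    A ↦ BDB
    B ↦ CD
    D ↦ DAB
  step 1 ⇒ step 2: CDCDCD ⇒ BD·DAB·BD·DAB·BD·DAB
    C ↦ BD

A->BDB, B->CD, C->BD, D->DAB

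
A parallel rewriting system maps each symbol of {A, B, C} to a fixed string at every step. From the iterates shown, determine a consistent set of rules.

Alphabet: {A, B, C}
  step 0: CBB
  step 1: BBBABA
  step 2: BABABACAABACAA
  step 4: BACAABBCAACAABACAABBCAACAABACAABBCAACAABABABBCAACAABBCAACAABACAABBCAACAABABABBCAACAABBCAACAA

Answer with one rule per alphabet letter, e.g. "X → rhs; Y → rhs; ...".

  step 1 ⇒ step 2: BBBABA ⇒ BA·BA·BA·CAA·BA·CAA
    A ↦ CAA
    B ↦ BA
  step 0 ⇒ step 1: CBB ⇒ BB·BA·BA
    C ↦ BB

A->CAA, B->BA, C->BB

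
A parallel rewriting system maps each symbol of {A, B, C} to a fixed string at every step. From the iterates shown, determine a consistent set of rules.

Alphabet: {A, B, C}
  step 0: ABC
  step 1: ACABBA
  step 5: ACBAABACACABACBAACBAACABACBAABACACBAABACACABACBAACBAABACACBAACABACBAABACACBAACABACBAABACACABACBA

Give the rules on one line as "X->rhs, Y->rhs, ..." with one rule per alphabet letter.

A->AC, B->AB, C->BA

  step 0 ⇒ step 1: ABC ⇒ AC·AB·BA
    A ↦ AC
    B ↦ AB
    C ↦ BA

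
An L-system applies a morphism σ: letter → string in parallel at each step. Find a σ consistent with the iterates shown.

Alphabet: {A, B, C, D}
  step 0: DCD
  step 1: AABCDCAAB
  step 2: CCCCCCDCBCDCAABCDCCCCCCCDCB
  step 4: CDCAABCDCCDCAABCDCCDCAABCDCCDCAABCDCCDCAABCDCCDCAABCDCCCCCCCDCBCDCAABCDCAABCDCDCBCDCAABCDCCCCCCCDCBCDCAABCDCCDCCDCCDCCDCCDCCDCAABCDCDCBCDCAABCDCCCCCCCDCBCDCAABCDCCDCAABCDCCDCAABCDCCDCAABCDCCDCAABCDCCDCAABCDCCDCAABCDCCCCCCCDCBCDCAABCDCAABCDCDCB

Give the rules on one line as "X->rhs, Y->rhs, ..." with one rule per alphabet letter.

  step 1 ⇒ step 2: AABCDCAAB ⇒ CCC·CCC·DCB·CDC·AAB·CDC·CCC·CCC·DCB
    A ↦ CCC
    B ↦ DCB
    C ↦ CDC
    D ↦ AAB

A->CCC, B->DCB, C->CDC, D->AAB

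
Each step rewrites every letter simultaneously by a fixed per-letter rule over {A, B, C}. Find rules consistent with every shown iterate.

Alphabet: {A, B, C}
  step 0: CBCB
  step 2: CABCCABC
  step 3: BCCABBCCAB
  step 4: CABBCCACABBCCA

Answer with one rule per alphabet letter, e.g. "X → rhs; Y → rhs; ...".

  step 3 ⇒ step 4: BCCABBCCAB ⇒ CA·B·B·C·CA·CA·B·B·C·CA
    A ↦ C
    B ↦ CA
    C ↦ B

A->C, B->CA, C->B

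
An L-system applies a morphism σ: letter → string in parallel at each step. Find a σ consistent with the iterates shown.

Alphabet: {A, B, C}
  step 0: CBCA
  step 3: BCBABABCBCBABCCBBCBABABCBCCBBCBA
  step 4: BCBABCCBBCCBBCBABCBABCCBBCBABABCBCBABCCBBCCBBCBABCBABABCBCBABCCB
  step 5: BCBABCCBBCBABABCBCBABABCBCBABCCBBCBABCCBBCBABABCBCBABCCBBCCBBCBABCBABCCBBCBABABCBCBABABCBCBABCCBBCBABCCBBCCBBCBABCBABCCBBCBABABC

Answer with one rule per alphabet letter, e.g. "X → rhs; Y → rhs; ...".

A->CB, B->BC, C->BA

  step 4 ⇒ step 5: BCBABCCBBCCBBCBABCBABCCBBCBABABCBCBABCCBBCCBBCBABCBABABCBCBABCCB ⇒ BC·BA·BC·CB·BC·BA·BA·BC·BC·BA·BA·BC·BC·BA·BC·CB·BC·BA·BC·CB·BC·BA·BA·BC·BC·BA·BC·CB·BC·CB·BC·BA·BC·BA·BC·CB·BC·BA·BA·BC·BC·BA·BA·BC·BC·BA·BC·CB·BC·BA·BC·CB·BC·CB·BC·BA·BC·BA·BC·CB·BC·BA·BA·BC
    A ↦ CB
    B ↦ BC
    C ↦ BA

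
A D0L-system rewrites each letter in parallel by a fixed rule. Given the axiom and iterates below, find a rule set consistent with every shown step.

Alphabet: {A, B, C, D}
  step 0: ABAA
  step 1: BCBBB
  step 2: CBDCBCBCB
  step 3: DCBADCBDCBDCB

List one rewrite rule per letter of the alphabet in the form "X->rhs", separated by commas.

  step 2 ⇒ step 3: CBDCBCBCB ⇒ D·CB·A·D·CB·D·CB·D·CB
    B ↦ CB
    C ↦ D
    D ↦ A
  step 0 ⇒ step 1: ABAA ⇒ B·CB·B·B
    A ↦ B

A->B, B->CB, C->D, D->A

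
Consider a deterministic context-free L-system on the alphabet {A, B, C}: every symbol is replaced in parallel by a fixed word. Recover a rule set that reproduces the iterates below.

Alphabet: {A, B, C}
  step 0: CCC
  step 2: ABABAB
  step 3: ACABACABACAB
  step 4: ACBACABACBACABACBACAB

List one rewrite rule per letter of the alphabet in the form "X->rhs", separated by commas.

  step 3 ⇒ step 4: ACABACABACAB ⇒ AC·B·AC·AB·AC·B·AC·AB·AC·B·AC·AB
    A ↦ AC
    B ↦ AB
    C ↦ B

A->AC, B->AB, C->B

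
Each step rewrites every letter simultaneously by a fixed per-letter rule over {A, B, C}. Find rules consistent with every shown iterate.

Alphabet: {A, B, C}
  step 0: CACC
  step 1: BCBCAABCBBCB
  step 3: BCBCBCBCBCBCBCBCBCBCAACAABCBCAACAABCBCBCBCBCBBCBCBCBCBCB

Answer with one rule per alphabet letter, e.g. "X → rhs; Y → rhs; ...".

A->CAA, B->C, C->BCB

  step 0 ⇒ step 1: CACC ⇒ BCB·CAA·BCB·BCB
    A ↦ CAA
    C ↦ BCB
    B ↦ C  (constrained at step 1)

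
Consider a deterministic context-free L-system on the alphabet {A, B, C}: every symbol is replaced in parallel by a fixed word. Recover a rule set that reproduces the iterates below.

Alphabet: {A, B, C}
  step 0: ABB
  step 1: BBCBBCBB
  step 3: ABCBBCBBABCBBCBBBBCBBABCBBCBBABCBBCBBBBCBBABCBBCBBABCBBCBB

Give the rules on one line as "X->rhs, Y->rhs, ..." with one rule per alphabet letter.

A->BB, B->CBB, C->AB

  step 0 ⇒ step 1: ABB ⇒ BB·CBB·CBB
    A ↦ BB
    B ↦ CBB
    C ↦ AB  (constrained at step 1)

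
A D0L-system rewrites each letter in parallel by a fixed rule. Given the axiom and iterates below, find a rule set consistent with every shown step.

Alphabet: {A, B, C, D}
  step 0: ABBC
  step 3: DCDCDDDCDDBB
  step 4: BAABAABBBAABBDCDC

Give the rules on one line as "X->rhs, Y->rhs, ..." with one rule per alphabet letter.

A->D, B->DC, C->AA, D->B

  step 3 ⇒ step 4: DCDCDDDCDDBB ⇒ B·AA·B·AA·B·B·B·AA·B·B·DC·DC
    B ↦ DC
    C ↦ AA
    D ↦ B
    A ↦ D  (constrained at step 0)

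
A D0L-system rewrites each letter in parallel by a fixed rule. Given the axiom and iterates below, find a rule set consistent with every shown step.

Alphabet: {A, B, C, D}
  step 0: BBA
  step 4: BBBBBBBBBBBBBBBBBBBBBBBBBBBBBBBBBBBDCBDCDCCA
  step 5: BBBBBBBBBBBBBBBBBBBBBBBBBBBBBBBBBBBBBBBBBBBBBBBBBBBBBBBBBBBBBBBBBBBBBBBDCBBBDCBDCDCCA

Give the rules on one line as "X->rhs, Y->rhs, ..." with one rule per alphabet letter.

A->CA, B->BB, C->DC, D->B

  step 4 ⇒ step 5: BBBBBBBBBBBBBBBBBBBBBBBBBBBBBBBBBBBDCBDCDCCA ⇒ BB·BB·BB·BB·BB·BB·BB·BB·BB·BB·BB·BB·BB·BB·BB·BB·BB·BB·BB·BB·BB·BB·BB·BB·BB·BB·BB·BB·BB·BB·BB·BB·BB·BB·BB·B·DC·BB·B·DC·B·DC·DC·CA
    A ↦ CA
    B ↦ BB
    C ↦ DC
    D ↦ B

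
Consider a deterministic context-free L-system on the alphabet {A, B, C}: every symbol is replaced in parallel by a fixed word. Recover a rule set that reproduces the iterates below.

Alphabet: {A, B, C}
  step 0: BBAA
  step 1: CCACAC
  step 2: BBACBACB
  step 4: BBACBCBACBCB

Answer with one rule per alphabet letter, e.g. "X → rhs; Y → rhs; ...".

A->AC, B->C, C->B

  step 1 ⇒ step 2: CCACAC ⇒ B·B·AC·B·AC·B
    A ↦ AC
    C ↦ B
  step 0 ⇒ step 1: BBAA ⇒ C·C·AC·AC
    B ↦ C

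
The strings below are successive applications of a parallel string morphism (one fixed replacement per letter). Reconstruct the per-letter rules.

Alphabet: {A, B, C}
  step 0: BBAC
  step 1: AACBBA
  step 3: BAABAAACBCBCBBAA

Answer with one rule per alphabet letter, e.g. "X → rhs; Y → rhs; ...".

A->CB, B->A, C->BA

  step 0 ⇒ step 1: BBAC ⇒ A·A·CB·BA
    A ↦ CB
    B ↦ A
    C ↦ BA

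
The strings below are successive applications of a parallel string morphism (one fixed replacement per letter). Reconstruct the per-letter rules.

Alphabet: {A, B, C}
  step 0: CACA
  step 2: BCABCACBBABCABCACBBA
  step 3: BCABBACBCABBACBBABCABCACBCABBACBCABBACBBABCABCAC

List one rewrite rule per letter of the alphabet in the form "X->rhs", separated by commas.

  step 2 ⇒ step 3: BCABCACBBABCABCACBBA ⇒ BCA·BBA·C·BCA·BBA·C·BBA·BCA·BCA·C·BCA·BBA·C·BCA·BBA·C·BBA·BCA·BCA·C
    A ↦ C
    B ↦ BCA
    C ↦ BBA

A->C, B->BCA, C->BBA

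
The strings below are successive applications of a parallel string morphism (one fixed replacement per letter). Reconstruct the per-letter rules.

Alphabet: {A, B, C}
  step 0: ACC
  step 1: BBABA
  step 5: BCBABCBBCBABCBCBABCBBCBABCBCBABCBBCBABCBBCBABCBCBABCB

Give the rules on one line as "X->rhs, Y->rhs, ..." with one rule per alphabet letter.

A->B, B->BC, C->BA

  step 0 ⇒ step 1: ACC ⇒ B·BA·BA
    A ↦ B
    C ↦ BA
    B ↦ BC  (constrained at step 1)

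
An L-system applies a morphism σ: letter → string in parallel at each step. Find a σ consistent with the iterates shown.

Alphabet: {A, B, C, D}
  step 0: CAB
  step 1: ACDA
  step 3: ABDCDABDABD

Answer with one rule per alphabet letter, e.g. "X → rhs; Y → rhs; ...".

A->CD, B->A, C->A, D->BD

  step 0 ⇒ step 1: CAB ⇒ A·CD·A
    A ↦ CD
    B ↦ A
    C ↦ A
    D ↦ BD  (constrained at step 1)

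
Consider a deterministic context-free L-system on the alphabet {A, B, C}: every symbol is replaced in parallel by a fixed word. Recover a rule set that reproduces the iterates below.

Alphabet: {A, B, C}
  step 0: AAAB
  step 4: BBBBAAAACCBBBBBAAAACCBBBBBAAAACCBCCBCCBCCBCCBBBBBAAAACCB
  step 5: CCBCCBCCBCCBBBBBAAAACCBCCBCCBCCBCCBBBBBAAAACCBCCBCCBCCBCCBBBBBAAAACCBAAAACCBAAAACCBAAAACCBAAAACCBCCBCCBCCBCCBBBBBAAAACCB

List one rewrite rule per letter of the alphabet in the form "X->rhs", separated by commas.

  step 4 ⇒ step 5: BBBBAAAACCBBBBBAAAACCBBBBBAAAACCBCCBCCBCCBCCBBBBBAAAACCB ⇒ CCB·CCB·CCB·CCB·B·B·B·B·AA·AA·CCB·CCB·CCB·CCB·CCB·B·B·B·B·AA·AA·CCB·CCB·CCB·CCB·CCB·B·B·B·B·AA·AA·CCB·AA·AA·CCB·AA·AA·CCB·AA·AA·CCB·AA·AA·CCB·CCB·CCB·CCB·CCB·B·B·B·B·AA·AA·CCB
    A ↦ B
    B ↦ CCB
    C ↦ AA

A->B, B->CCB, C->AA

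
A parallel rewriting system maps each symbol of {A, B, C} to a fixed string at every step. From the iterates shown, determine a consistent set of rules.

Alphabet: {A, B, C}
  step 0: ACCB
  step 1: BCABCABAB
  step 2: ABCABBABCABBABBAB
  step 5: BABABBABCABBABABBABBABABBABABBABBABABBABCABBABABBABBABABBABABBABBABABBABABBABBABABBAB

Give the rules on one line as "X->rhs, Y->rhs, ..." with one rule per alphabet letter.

  step 1 ⇒ step 2: BCABCABAB ⇒ AB·CAB·B·AB·CAB·B·AB·B·AB
    A ↦ B
    B ↦ AB
    C ↦ CAB

A->B, B->AB, C->CAB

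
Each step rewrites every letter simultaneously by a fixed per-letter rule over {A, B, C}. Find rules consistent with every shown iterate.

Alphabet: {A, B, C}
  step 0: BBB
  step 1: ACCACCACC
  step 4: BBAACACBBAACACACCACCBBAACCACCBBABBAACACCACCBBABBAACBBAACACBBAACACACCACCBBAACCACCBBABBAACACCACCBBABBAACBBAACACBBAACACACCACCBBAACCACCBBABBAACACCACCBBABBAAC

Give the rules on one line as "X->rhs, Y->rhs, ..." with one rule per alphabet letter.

A->BBA, B->ACC, C->AC

  step 0 ⇒ step 1: BBB ⇒ ACC·ACC·ACC
    B ↦ ACC
    A ↦ BBA  (constrained at step 1)
    C ↦ AC  (constrained at step 1)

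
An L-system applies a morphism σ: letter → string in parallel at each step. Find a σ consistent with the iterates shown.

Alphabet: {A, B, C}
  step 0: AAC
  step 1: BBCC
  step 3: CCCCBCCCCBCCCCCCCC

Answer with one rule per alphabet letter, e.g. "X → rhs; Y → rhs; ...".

A->B, B->CCA, C->CC

  step 0 ⇒ step 1: AAC ⇒ B·B·CC
    A ↦ B
    C ↦ CC
    B ↦ CCA  (constrained at step 1)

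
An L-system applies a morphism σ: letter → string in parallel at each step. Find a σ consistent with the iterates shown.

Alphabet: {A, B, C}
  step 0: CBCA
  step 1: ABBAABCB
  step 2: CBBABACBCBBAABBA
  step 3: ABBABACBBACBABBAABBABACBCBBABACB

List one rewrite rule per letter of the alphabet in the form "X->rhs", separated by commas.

  step 2 ⇒ step 3: CBBABACBCBBAABBA ⇒ AB·BA·BA·CB·BA·CB·AB·BA·AB·BA·BA·CB·CB·BA·BA·CB
    A ↦ CB
    B ↦ BA
    C ↦ AB

A->CB, B->BA, C->AB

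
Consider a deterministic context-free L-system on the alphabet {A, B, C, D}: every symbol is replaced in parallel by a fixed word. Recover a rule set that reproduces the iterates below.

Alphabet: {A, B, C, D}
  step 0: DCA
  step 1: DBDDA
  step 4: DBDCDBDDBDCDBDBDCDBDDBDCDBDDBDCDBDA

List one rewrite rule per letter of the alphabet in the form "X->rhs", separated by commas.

  step 0 ⇒ step 1: DCA ⇒ DB·D·DA
    A ↦ DA
    C ↦ D
    D ↦ DB
    B ↦ DC  (constrained at step 1)

A->DA, B->DC, C->D, D->DB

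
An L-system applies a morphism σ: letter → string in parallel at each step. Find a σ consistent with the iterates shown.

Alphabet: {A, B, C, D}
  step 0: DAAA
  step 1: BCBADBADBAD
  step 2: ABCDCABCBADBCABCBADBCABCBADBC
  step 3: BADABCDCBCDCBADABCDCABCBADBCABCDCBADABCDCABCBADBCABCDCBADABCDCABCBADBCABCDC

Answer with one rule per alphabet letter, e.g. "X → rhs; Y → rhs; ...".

A->BAD, B->ABC, C->DC, D->BC

  step 2 ⇒ step 3: ABCDCABCBADBCABCBADBCABCBADBC ⇒ BAD·ABC·DC·BC·DC·BAD·ABC·DC·ABC·BAD·BC·ABC·DC·BAD·ABC·DC·ABC·BAD·BC·ABC·DC·BAD·ABC·DC·ABC·BAD·BC·ABC·DC
    A ↦ BAD
    B ↦ ABC
    C ↦ DC
    D ↦ BC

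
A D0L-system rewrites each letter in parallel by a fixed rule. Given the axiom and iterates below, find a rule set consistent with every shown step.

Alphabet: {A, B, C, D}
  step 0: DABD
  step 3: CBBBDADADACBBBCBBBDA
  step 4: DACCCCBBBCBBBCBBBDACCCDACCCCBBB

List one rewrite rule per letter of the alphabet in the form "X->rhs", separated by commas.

  step 3 ⇒ step 4: CBBBDADADACBBBCBBBDA ⇒ DA·C·C·C·CB·BB·CB·BB·CB·BB·DA·C·C·C·DA·C·C·C·CB·BB
    A ↦ BB
    B ↦ C
    C ↦ DA
    D ↦ CB

A->BB, B->C, C->DA, D->CB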